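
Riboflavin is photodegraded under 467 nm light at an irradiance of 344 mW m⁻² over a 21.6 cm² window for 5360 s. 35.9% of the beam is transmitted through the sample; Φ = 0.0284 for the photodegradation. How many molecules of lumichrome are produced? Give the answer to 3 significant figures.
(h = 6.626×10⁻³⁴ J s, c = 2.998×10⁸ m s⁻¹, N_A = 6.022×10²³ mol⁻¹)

Photon energy at 467 nm: hc/λ = (6.626×10⁻³⁴)(2.998×10⁸)/(467×10⁻⁹) = 4.254×10⁻¹⁹ J.
Energy delivered: (344 mW m⁻²)(21.6×10⁻⁴ m²)(5360 s) = 3.983 J.
Photons incident: 3.983 / 4.254×10⁻¹⁹ = 9.363×10¹⁸, i.e. 9.363×10¹⁸/6.022×10²³ = 1.555×10⁻⁵ mol.
Fraction absorbed: 1 − 35.9/100 = 0.6410.
Photons absorbed: 0.6410 × 1.555×10⁻⁵ = 9.968×10⁻⁶ mol.
Product: Φ × n_abs = 0.0284 × 9.968×10⁻⁶ = 2.831×10⁻⁷ mol.
As a count: 2.831×10⁻⁷ × 6.022×10²³ = 1.70×10¹⁷.

1.70×10¹⁷ molecules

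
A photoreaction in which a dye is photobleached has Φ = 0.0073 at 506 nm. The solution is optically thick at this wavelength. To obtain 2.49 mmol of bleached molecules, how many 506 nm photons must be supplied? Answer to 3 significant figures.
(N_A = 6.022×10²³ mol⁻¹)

2.05×10²³ photons

Product: 2.49 mmol = 0.00249 mol.
Photons that must be absorbed: 0.00249 / 0.0073 = 0.3411 mol.
Photon count: 0.3411 × 6.022×10²³ = 2.05×10²³.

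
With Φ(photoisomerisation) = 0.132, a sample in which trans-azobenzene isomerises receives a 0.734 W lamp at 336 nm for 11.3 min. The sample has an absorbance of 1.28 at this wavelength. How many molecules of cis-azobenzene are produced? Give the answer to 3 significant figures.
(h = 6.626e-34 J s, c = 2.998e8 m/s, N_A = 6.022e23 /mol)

Photon energy at 336 nm: hc/λ = (6.626e-34)(2.998e8)/(336e-9) = 5.912e-19 J.
Energy delivered: (0.734 W)(678 s) = 497.7 J.
Photons incident: 497.7 / 5.912e-19 = 8.418e20, i.e. 8.418e20/6.022e23 = 0.001398 mol.
Fraction absorbed: 1 − 10^(−1.28) = 0.9475.
Photons absorbed: 0.9475 × 0.001398 = 0.001325 mol.
Product: Φ × n_abs = 0.132 × 0.001325 = 1.749e-4 mol.
As a count: 1.749e-4 × 6.022e23 = 1.05e20.

1.05e20 molecules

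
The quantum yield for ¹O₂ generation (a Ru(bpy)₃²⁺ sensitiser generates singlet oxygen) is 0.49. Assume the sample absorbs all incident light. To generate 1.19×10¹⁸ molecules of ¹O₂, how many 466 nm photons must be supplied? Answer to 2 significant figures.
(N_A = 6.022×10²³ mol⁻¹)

Product: 1.19×10¹⁸ / 6.022×10²³ = 1.976×10⁻⁶ mol.
Photons that must be absorbed: 1.976×10⁻⁶ / 0.49 = 4.033×10⁻⁶ mol.
Photon count: 4.033×10⁻⁶ × 6.022×10²³ = 2.4×10¹⁸.

2.4×10¹⁸ photons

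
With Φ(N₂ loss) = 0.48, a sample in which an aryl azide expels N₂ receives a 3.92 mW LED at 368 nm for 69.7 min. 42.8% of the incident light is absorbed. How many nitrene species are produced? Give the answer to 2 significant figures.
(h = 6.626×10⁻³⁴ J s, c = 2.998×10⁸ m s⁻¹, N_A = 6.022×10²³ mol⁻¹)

6.2×10¹⁸ species

Photon energy at 368 nm: hc/λ = (6.626×10⁻³⁴)(2.998×10⁸)/(368×10⁻⁹) = 5.398×10⁻¹⁹ J.
Energy delivered: (3.92 mW)(4182 s) = 16.39 J.
Photons incident: 16.39 / 5.398×10⁻¹⁹ = 3.036×10¹⁹, i.e. 3.036×10¹⁹/6.022×10²³ = 5.042×10⁻⁵ mol.
Photons absorbed: 0.428 × 5.042×10⁻⁵ = 2.158×10⁻⁵ mol.
Product: Φ × n_abs = 0.48 × 2.158×10⁻⁵ = 1.036×10⁻⁵ mol.
As a count: 1.036×10⁻⁵ × 6.022×10²³ = 6.2×10¹⁸.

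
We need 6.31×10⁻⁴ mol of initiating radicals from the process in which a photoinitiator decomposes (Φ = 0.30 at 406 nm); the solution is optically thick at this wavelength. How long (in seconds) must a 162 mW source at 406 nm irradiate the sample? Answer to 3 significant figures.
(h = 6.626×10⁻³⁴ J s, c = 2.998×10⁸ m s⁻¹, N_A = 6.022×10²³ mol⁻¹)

t ≈ 3830 s

Photons that must be absorbed: 6.31×10⁻⁴ / 0.30 = 0.002103 mol.
Photon energy: hc/λ = 4.893×10⁻¹⁹ J; per mole, 2.947×10⁵ J mol⁻¹.
Energy required: 0.002103 × 2.947×10⁵ = 619.8 J.
Time: 619.8 J / 0.162 W = 3830 s.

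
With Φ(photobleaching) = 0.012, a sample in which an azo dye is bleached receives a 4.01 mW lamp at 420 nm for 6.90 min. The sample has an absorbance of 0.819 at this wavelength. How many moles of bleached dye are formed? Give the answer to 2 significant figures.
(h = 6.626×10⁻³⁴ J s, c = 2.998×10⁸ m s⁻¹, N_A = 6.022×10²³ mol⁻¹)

Photon energy at 420 nm: hc/λ = (6.626×10⁻³⁴)(2.998×10⁸)/(420×10⁻⁹) = 4.730×10⁻¹⁹ J.
Energy delivered: (4.01 mW)(414 s) = 1.660 J.
Photons incident: 1.660 / 4.730×10⁻¹⁹ = 3.510×10¹⁸, i.e. 3.510×10¹⁸/6.022×10²³ = 5.829×10⁻⁶ mol.
Fraction absorbed: 1 − 10^(−0.819) = 0.8483.
Photons absorbed: 0.8483 × 5.829×10⁻⁶ = 4.945×10⁻⁶ mol.
Product: Φ × n_abs = 0.012 × 4.945×10⁻⁶ = 5.934×10⁻⁸ mol.

5.9×10⁻⁸ mol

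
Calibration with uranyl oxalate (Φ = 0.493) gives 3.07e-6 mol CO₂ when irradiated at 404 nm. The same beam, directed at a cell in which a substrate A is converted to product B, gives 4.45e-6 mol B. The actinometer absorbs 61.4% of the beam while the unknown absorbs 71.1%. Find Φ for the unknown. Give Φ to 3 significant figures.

Photons absorbed by the actinometer: 3.07e-6 / 0.493 = 6.227e-6 mol.
Incident flux: 6.227e-6 / 0.614 = 1.014e-5 einstein.
Absorbed by unknown: 0.711 × 1.014e-5 = 7.210e-6 mol.
Φ(unknown) = 4.45e-6 / 7.210e-6 = 0.617.

Φ = 0.617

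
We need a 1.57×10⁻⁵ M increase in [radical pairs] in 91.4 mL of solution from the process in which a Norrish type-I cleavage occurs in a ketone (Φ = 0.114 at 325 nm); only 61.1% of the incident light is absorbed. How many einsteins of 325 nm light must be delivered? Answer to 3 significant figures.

Product: (1.57×10⁻⁵ M)(0.0914 L) = 1.435×10⁻⁶ mol.
Photons that must be absorbed: 1.435×10⁻⁶ / 0.114 = 1.259×10⁻⁵ mol.
Incident photons needed: 1.259×10⁻⁵ / 0.611 = 2.061×10⁻⁵ mol.

2.06×10⁻⁵ einstein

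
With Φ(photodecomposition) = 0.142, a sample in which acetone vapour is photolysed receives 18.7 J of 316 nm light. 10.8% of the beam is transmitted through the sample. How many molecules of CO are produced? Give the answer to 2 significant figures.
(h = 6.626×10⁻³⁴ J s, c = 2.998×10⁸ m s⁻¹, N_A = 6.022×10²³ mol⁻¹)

3.8×10¹⁸ molecules

Photon energy at 316 nm: hc/λ = (6.626×10⁻³⁴)(2.998×10⁸)/(316×10⁻⁹) = 6.286×10⁻¹⁹ J.
Photons incident: 18.7 / 6.286×10⁻¹⁹ = 2.975×10¹⁹, i.e. 2.975×10¹⁹/6.022×10²³ = 4.940×10⁻⁵ mol.
Fraction absorbed: 1 − 10.8/100 = 0.8920.
Photons absorbed: 0.8920 × 4.940×10⁻⁵ = 4.406×10⁻⁵ mol.
Product: Φ × n_abs = 0.142 × 4.406×10⁻⁵ = 6.257×10⁻⁶ mol.
As a count: 6.257×10⁻⁶ × 6.022×10²³ = 3.8×10¹⁸.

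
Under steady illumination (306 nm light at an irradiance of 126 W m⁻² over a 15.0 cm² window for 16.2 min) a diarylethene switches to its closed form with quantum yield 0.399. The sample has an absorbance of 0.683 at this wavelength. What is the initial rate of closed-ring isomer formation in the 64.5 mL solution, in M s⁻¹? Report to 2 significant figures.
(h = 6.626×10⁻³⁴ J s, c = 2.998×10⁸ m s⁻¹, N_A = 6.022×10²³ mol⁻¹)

Photon energy at 306 nm: hc/λ = (6.626×10⁻³⁴)(2.998×10⁸)/(306×10⁻⁹) = 6.492×10⁻¹⁹ J.
Energy delivered: (126 W m⁻²)(15.0×10⁻⁴ m²)(972 s) = 183.7 J.
Photons incident: 183.7 / 6.492×10⁻¹⁹ = 2.830×10²⁰, i.e. 2.830×10²⁰/6.022×10²³ = 4.699×10⁻⁴ mol.
Fraction absorbed: 1 − 10^(−0.683) = 0.7925.
Photons absorbed: 0.7925 × 4.699×10⁻⁴ = 3.724×10⁻⁴ mol.
Product formed: 0.399 × 3.724×10⁻⁴ = 1.486×10⁻⁴ mol.
Rate: 1.486×10⁻⁴ mol / (972 s × 0.0645 L) = 2.4×10⁻⁶ M s⁻¹.

2.4×10⁻⁶ M s⁻¹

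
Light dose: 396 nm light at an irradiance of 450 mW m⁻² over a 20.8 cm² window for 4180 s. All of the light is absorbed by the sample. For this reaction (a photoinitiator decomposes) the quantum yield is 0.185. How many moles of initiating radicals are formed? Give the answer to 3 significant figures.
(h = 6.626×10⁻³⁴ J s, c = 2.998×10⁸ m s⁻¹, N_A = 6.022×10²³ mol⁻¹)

Photon energy at 396 nm: hc/λ = (6.626×10⁻³⁴)(2.998×10⁸)/(396×10⁻⁹) = 5.016×10⁻¹⁹ J.
Energy delivered: (450 mW m⁻²)(20.8×10⁻⁴ m²)(4180 s) = 3.912 J.
Photons incident: 3.912 / 5.016×10⁻¹⁹ = 7.799×10¹⁸, i.e. 7.799×10¹⁸/6.022×10²³ = 1.295×10⁻⁵ mol.
Product: Φ × n_abs = 0.185 × 1.295×10⁻⁵ = 2.396×10⁻⁶ mol.

2.40×10⁻⁶ mol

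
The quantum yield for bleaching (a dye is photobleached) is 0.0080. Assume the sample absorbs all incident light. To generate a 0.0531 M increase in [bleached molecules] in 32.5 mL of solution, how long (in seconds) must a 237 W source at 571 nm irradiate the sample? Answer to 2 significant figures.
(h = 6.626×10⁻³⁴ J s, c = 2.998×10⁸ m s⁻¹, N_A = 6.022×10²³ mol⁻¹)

t ≈ 190 s

Product: (0.0531 M)(0.0325 L) = 0.001726 mol.
Photons that must be absorbed: 0.001726 / 0.0080 = 0.2158 mol.
Photon energy: hc/λ = 3.479×10⁻¹⁹ J; per mole, 2.095×10⁵ J mol⁻¹.
Energy required: 0.2158 × 2.095×10⁵ = 4.521×10⁴ J.
Time: 4.521×10⁴ J / 237 W = 190 s.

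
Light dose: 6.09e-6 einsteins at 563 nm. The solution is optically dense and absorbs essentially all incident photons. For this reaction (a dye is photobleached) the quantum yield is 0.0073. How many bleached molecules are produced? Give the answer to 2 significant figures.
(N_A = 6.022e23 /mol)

Product: Φ × n_abs = 0.0073 × 6.09e-6 = 4.446e-8 mol.
As a count: 4.446e-8 × 6.022e23 = 2.7e16.

2.7e16 bleached molecules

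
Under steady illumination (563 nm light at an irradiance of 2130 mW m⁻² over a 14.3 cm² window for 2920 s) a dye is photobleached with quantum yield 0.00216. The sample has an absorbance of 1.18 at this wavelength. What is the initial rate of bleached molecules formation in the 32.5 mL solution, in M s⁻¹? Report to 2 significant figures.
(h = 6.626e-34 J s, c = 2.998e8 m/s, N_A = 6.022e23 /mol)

Photon energy at 563 nm: hc/λ = (6.626e-34)(2.998e8)/(563e-9) = 3.528e-19 J.
Energy delivered: (2130 mW m⁻²)(14.3e-4 m²)(2920 s) = 8.894 J.
Photons incident: 8.894 / 3.528e-19 = 2.521e19, i.e. 2.521e19/6.022e23 = 4.186e-5 mol.
Fraction absorbed: 1 − 10^(−1.18) = 0.9339.
Photons absorbed: 0.9339 × 4.186e-5 = 3.909e-5 mol.
Product formed: 0.00216 × 3.909e-5 = 8.443e-8 mol.
Rate: 8.443e-8 mol / (2920 s × 0.0325 L) = 8.9e-10 M s⁻¹.

8.9e-10 M s⁻¹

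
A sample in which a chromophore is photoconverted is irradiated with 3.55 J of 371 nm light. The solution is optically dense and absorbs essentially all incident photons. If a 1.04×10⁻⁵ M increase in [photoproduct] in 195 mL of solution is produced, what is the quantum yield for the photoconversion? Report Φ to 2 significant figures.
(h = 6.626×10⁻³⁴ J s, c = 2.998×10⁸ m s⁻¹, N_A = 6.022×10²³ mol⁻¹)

Product: (1.04×10⁻⁵ M)(0.195 L) = 2.028×10⁻⁶ mol.
Photon energy at 371 nm: hc/λ = (6.626×10⁻³⁴)(2.998×10⁸)/(371×10⁻⁹) = 5.354×10⁻¹⁹ J.
Photons incident: 3.55 / 5.354×10⁻¹⁹ = 6.631×10¹⁸, i.e. 6.631×10¹⁸/6.022×10²³ = 1.101×10⁻⁵ mol.
Φ = 2.028×10⁻⁶ mol / 1.101×10⁻⁵ mol photons = 0.18.

Φ = 0.18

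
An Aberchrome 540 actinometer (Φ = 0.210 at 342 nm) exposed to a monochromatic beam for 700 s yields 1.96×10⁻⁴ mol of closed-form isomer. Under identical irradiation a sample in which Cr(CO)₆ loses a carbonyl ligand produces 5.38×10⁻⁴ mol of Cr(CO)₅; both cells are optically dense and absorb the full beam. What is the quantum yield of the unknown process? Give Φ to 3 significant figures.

Φ = 0.576

Photons absorbed by the actinometer: 1.96×10⁻⁴ / 0.210 = 9.333×10⁻⁴ mol.
Φ(unknown) = 5.38×10⁻⁴ / 9.333×10⁻⁴ = 0.576.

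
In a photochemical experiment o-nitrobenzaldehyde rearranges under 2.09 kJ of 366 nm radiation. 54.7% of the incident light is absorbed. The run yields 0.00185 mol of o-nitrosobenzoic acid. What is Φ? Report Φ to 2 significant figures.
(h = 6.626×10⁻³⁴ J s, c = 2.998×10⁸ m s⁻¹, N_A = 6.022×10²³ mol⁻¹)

Photon energy at 366 nm: hc/λ = (6.626×10⁻³⁴)(2.998×10⁸)/(366×10⁻⁹) = 5.428×10⁻¹⁹ J.
Incident energy: 2.09 kJ = 2090 J.
Photons incident: 2090 / 5.428×10⁻¹⁹ = 3.850×10²¹, i.e. 3.850×10²¹/6.022×10²³ = 0.006393 mol.
Photons absorbed: 0.547 × 0.006393 = 0.003497 mol.
Φ = 0.00185 mol / 0.003497 mol photons = 0.53.

Φ = 0.53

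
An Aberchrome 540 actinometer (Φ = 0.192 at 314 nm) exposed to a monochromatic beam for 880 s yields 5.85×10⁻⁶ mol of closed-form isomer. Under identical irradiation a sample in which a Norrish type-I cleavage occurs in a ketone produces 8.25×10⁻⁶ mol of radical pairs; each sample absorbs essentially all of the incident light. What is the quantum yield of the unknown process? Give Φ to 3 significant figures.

Photons absorbed by the actinometer: 5.85×10⁻⁶ / 0.192 = 3.047×10⁻⁵ mol.
Φ(unknown) = 8.25×10⁻⁶ / 3.047×10⁻⁵ = 0.271.

Φ = 0.271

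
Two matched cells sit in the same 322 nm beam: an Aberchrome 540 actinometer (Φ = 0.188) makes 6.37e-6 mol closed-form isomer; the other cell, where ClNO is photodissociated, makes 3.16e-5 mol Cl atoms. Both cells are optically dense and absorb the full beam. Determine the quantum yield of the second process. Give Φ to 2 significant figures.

Φ = 0.93

Photons absorbed by the actinometer: 6.37e-6 / 0.188 = 3.388e-5 mol.
Φ(unknown) = 3.16e-5 / 3.388e-5 = 0.93.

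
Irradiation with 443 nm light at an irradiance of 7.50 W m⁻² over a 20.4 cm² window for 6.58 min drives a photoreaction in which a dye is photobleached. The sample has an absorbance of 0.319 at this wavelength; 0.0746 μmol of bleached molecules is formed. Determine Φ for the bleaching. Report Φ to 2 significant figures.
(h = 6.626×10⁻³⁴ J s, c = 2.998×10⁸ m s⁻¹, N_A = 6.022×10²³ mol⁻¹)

Φ = 0.0064

Product: 0.0746 μmol = 7.46×10⁻⁸ mol.
Photon energy at 443 nm: hc/λ = (6.626×10⁻³⁴)(2.998×10⁸)/(443×10⁻⁹) = 4.484×10⁻¹⁹ J.
Energy delivered: (7.50 W m⁻²)(20.4×10⁻⁴ m²)(394.8 s) = 6.040 J.
Photons incident: 6.040 / 4.484×10⁻¹⁹ = 1.347×10¹⁹, i.e. 1.347×10¹⁹/6.022×10²³ = 2.237×10⁻⁵ mol.
Fraction absorbed: 1 − 10^(−0.319) = 0.5203.
Photons absorbed: 0.5203 × 2.237×10⁻⁵ = 1.164×10⁻⁵ mol.
Φ = 7.46×10⁻⁸ mol / 1.164×10⁻⁵ mol photons = 0.0064.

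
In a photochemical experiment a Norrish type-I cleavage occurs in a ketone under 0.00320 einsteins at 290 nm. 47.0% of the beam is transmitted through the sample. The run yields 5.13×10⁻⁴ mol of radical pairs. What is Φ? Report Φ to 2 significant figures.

Φ = 0.30

Fraction absorbed: 1 − 47.0/100 = 0.5300.
Photons absorbed: 0.5300 × 0.00320 = 0.001696 mol.
Φ = 5.13×10⁻⁴ mol / 0.001696 mol photons = 0.30.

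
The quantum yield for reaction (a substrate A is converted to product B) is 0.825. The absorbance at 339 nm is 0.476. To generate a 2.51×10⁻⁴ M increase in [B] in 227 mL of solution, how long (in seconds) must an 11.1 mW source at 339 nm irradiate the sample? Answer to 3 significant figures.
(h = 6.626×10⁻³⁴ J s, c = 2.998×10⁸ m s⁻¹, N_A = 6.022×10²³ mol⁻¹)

t ≈ 3300 s

Product: (2.51×10⁻⁴ M)(0.227 L) = 5.698×10⁻⁵ mol.
Photons that must be absorbed: 5.698×10⁻⁵ / 0.825 = 6.907×10⁻⁵ mol.
Fraction absorbed: 1 − 10^(−0.476) = 0.6658.
Incident photons needed: 6.907×10⁻⁵ / 0.6658 = 1.037×10⁻⁴ mol.
Photon energy: hc/λ = 5.860×10⁻¹⁹ J; per mole, 3.529×10⁵ J mol⁻¹.
Energy required: 1.037×10⁻⁴ × 3.529×10⁵ = 36.60 J.
Time: 36.60 J / 0.0111 W = 3300 s.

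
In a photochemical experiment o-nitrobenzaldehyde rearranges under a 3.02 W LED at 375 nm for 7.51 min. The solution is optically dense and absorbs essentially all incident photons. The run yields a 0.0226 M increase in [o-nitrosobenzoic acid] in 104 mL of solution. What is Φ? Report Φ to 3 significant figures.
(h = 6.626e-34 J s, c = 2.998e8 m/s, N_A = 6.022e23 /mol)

Product: (0.0226 M)(0.104 L) = 0.002350 mol.
Photon energy at 375 nm: hc/λ = (6.626e-34)(2.998e8)/(375e-9) = 5.297e-19 J.
Energy delivered: (3.02 W)(450.6 s) = 1361 J.
Photons incident: 1361 / 5.297e-19 = 2.569e21, i.e. 2.569e21/6.022e23 = 0.004266 mol.
Φ = 0.002350 mol / 0.004266 mol photons = 0.551.

Φ = 0.551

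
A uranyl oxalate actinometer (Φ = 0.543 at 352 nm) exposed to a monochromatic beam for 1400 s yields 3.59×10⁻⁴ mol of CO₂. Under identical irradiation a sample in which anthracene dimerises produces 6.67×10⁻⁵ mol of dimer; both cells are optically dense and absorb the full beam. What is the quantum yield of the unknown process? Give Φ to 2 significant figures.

Photons absorbed by the actinometer: 3.59×10⁻⁴ / 0.543 = 6.611×10⁻⁴ mol.
Φ(unknown) = 6.67×10⁻⁵ / 6.611×10⁻⁴ = 0.10.

Φ = 0.10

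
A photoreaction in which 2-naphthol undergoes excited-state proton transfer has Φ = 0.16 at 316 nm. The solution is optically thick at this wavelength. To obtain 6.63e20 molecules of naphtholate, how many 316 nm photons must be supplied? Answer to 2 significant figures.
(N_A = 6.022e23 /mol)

4.1e21 photons

Product: 6.63e20 / 6.022e23 = 0.001101 mol.
Photons that must be absorbed: 0.001101 / 0.16 = 0.006881 mol.
Photon count: 0.006881 × 6.022e23 = 4.1e21.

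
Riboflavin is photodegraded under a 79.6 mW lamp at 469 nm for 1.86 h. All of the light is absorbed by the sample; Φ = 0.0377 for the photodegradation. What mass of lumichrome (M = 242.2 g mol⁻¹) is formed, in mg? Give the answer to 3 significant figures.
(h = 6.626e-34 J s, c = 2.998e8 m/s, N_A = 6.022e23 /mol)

19.1 mg

Photon energy at 469 nm: hc/λ = (6.626e-34)(2.998e8)/(469e-9) = 4.236e-19 J.
Energy delivered: (79.6 mW)(6696 s) = 533.0 J.
Photons incident: 533.0 / 4.236e-19 = 1.258e21, i.e. 1.258e21/6.022e23 = 0.002089 mol.
Product: Φ × n_abs = 0.0377 × 0.002089 = 7.876e-5 mol.
Mass: 7.876e-5 × 242.2 = 0.01908 g = 19.1 mg.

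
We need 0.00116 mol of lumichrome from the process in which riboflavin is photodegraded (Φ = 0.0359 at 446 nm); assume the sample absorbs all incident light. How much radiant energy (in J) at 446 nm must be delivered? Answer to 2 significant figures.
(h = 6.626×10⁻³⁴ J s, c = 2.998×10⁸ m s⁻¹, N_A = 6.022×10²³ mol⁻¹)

8700 J

Photons that must be absorbed: 0.00116 / 0.0359 = 0.03231 mol.
Photon energy: hc/λ = 4.454×10⁻¹⁹ J; per mole, 2.682×10⁵ J mol⁻¹.
Energy required: 0.03231 × 2.682×10⁵ = 8700 J.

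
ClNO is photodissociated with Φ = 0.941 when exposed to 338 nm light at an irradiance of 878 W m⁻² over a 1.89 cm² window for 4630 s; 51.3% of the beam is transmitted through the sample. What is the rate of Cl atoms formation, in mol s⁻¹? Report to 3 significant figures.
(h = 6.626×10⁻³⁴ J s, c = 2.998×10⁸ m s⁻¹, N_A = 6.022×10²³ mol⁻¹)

2.15×10⁻⁷ mol s⁻¹

Photon energy at 338 nm: hc/λ = (6.626×10⁻³⁴)(2.998×10⁸)/(338×10⁻⁹) = 5.877×10⁻¹⁹ J.
Energy delivered: (878 W m⁻²)(1.89×10⁻⁴ m²)(4630 s) = 768.3 J.
Photons incident: 768.3 / 5.877×10⁻¹⁹ = 1.307×10²¹, i.e. 1.307×10²¹/6.022×10²³ = 0.002170 mol.
Fraction absorbed: 1 − 51.3/100 = 0.4870.
Photons absorbed: 0.4870 × 0.002170 = 0.001057 mol.
Product formed: 0.941 × 0.001057 = 9.946×10⁻⁴ mol.
Rate: 9.946×10⁻⁴ / 4630 s = 2.15×10⁻⁷ mol s⁻¹.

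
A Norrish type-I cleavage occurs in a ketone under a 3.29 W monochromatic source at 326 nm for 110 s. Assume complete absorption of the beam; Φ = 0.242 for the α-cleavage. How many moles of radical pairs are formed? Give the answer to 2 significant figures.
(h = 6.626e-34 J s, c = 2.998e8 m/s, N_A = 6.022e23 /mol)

Photon energy at 326 nm: hc/λ = (6.626e-34)(2.998e8)/(326e-9) = 6.093e-19 J.
Energy delivered: (3.29 W)(110 s) = 361.9 J.
Photons incident: 361.9 / 6.093e-19 = 5.940e20, i.e. 5.940e20/6.022e23 = 9.864e-4 mol.
Product: Φ × n_abs = 0.242 × 9.864e-4 = 2.387e-4 mol.

2.4e-4 mol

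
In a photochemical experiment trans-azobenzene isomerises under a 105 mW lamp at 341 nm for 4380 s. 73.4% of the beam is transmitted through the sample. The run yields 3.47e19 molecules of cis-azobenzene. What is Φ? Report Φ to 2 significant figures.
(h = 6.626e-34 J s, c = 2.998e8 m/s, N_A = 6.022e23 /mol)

Φ = 0.17

Product: 3.47e19 / 6.022e23 = 5.762e-5 mol.
Photon energy at 341 nm: hc/λ = (6.626e-34)(2.998e8)/(341e-9) = 5.825e-19 J.
Energy delivered: (105 mW)(4380 s) = 459.9 J.
Photons incident: 459.9 / 5.825e-19 = 7.895e20, i.e. 7.895e20/6.022e23 = 0.001311 mol.
Fraction absorbed: 1 − 73.4/100 = 0.2660.
Photons absorbed: 0.2660 × 0.001311 = 3.487e-4 mol.
Φ = 5.762e-5 mol / 3.487e-4 mol photons = 0.17.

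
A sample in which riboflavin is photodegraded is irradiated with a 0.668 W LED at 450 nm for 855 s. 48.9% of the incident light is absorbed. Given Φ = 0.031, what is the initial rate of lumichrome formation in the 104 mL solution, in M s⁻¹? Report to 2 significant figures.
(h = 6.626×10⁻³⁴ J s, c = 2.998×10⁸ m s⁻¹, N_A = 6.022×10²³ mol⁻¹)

Photon energy at 450 nm: hc/λ = (6.626×10⁻³⁴)(2.998×10⁸)/(450×10⁻⁹) = 4.414×10⁻¹⁹ J.
Energy delivered: (0.668 W)(855 s) = 571.1 J.
Photons incident: 571.1 / 4.414×10⁻¹⁹ = 1.294×10²¹, i.e. 1.294×10²¹/6.022×10²³ = 0.002149 mol.
Photons absorbed: 0.489 × 0.002149 = 0.001051 mol.
Product formed: 0.031 × 0.001051 = 3.258×10⁻⁵ mol.
Rate: 3.258×10⁻⁵ mol / (855 s × 0.104 L) = 3.7×10⁻⁷ M s⁻¹.

3.7×10⁻⁷ M s⁻¹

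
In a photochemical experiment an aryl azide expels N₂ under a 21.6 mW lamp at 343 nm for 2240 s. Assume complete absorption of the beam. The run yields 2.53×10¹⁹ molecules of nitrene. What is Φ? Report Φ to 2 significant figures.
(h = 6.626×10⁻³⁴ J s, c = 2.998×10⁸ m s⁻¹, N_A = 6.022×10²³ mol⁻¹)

Product: 2.53×10¹⁹ / 6.022×10²³ = 4.201×10⁻⁵ mol.
Photon energy at 343 nm: hc/λ = (6.626×10⁻³⁴)(2.998×10⁸)/(343×10⁻⁹) = 5.791×10⁻¹⁹ J.
Energy delivered: (21.6 mW)(2240 s) = 48.38 J.
Photons incident: 48.38 / 5.791×10⁻¹⁹ = 8.354×10¹⁹, i.e. 8.354×10¹⁹/6.022×10²³ = 1.387×10⁻⁴ mol.
Φ = 4.201×10⁻⁵ mol / 1.387×10⁻⁴ mol photons = 0.30.

Φ = 0.30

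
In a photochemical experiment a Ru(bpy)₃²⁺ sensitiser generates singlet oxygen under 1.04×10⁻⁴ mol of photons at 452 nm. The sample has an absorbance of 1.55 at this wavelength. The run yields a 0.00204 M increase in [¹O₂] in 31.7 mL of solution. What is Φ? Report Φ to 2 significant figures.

Φ = 0.64

Product: (0.00204 M)(0.0317 L) = 6.467×10⁻⁵ mol.
Fraction absorbed: 1 − 10^(−1.55) = 0.9718.
Photons absorbed: 0.9718 × 1.04×10⁻⁴ = 1.011×10⁻⁴ mol.
Φ = 6.467×10⁻⁵ mol / 1.011×10⁻⁴ mol photons = 0.64.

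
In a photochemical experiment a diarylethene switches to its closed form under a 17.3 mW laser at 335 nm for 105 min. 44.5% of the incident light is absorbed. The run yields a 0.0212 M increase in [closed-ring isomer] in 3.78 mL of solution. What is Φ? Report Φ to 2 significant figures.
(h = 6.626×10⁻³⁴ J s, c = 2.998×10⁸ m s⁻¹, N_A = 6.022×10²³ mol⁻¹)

Φ = 0.59

Product: (0.0212 M)(0.00378 L) = 8.014×10⁻⁵ mol.
Photon energy at 335 nm: hc/λ = (6.626×10⁻³⁴)(2.998×10⁸)/(335×10⁻⁹) = 5.930×10⁻¹⁹ J.
Energy delivered: (17.3 mW)(6300 s) = 109.0 J.
Photons incident: 109.0 / 5.930×10⁻¹⁹ = 1.838×10²⁰, i.e. 1.838×10²⁰/6.022×10²³ = 3.052×10⁻⁴ mol.
Photons absorbed: 0.445 × 3.052×10⁻⁴ = 1.358×10⁻⁴ mol.
Φ = 8.014×10⁻⁵ mol / 1.358×10⁻⁴ mol photons = 0.59.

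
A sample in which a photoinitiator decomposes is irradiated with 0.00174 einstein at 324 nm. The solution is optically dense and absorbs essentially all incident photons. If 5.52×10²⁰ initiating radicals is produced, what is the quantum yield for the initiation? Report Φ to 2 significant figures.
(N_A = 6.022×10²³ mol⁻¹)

Φ = 0.53

Product: 5.52×10²⁰ / 6.022×10²³ = 9.166×10⁻⁴ mol.
Φ = 9.166×10⁻⁴ mol / 0.00174 mol photons = 0.53.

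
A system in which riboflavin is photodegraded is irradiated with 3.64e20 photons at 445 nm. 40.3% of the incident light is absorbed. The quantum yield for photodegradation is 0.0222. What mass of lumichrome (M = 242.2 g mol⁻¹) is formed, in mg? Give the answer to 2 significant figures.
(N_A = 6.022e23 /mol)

Moles of photons: 3.64e20 / 6.022e23 = 6.045e-4 mol.
Photons absorbed: 0.403 × 6.045e-4 = 2.436e-4 mol.
Product: Φ × n_abs = 0.0222 × 2.436e-4 = 5.408e-6 mol.
Mass: 5.408e-6 × 242.2 = 0.001310 g = 1.3 mg.

1.3 mg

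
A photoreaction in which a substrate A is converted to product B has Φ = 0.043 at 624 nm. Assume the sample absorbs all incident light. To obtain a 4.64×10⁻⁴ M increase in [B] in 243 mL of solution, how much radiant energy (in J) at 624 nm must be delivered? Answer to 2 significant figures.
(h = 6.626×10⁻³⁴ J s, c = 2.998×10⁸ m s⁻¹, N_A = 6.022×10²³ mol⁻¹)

500 J

Product: (4.64×10⁻⁴ M)(0.243 L) = 1.128×10⁻⁴ mol.
Photons that must be absorbed: 1.128×10⁻⁴ / 0.043 = 0.002623 mol.
Photon energy: hc/λ = 3.183×10⁻¹⁹ J; per mole, 1.917×10⁵ J mol⁻¹.
Energy required: 0.002623 × 1.917×10⁵ = 500 J.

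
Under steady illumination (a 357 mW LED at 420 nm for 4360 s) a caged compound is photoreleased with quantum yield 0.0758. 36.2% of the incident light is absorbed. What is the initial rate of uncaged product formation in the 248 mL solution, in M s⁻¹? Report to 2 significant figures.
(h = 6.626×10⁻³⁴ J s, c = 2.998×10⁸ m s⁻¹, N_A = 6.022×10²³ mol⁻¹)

1.4×10⁻⁷ M s⁻¹

Photon energy at 420 nm: hc/λ = (6.626×10⁻³⁴)(2.998×10⁸)/(420×10⁻⁹) = 4.730×10⁻¹⁹ J.
Energy delivered: (357 mW)(4360 s) = 1557 J.
Photons incident: 1557 / 4.730×10⁻¹⁹ = 3.292×10²¹, i.e. 3.292×10²¹/6.022×10²³ = 0.005467 mol.
Photons absorbed: 0.362 × 0.005467 = 0.001979 mol.
Product formed: 0.0758 × 0.001979 = 1.500×10⁻⁴ mol.
Rate: 1.500×10⁻⁴ mol / (4360 s × 0.248 L) = 1.4×10⁻⁷ M s⁻¹.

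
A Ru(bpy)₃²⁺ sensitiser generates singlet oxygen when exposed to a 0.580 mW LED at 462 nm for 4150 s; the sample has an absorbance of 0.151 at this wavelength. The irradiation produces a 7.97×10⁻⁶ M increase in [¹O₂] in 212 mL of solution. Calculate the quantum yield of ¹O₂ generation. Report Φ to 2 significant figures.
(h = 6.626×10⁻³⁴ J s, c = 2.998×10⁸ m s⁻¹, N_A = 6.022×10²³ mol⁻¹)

Product: (7.97×10⁻⁶ M)(0.212 L) = 1.690×10⁻⁶ mol.
Photon energy at 462 nm: hc/λ = (6.626×10⁻³⁴)(2.998×10⁸)/(462×10⁻⁹) = 4.300×10⁻¹⁹ J.
Energy delivered: (0.580 mW)(4150 s) = 2.407 J.
Photons incident: 2.407 / 4.300×10⁻¹⁹ = 5.598×10¹⁸, i.e. 5.598×10¹⁸/6.022×10²³ = 9.296×10⁻⁶ mol.
Fraction absorbed: 1 − 10^(−0.151) = 0.2937.
Photons absorbed: 0.2937 × 9.296×10⁻⁶ = 2.730×10⁻⁶ mol.
Φ = 1.690×10⁻⁶ mol / 2.730×10⁻⁶ mol photons = 0.62.

Φ = 0.62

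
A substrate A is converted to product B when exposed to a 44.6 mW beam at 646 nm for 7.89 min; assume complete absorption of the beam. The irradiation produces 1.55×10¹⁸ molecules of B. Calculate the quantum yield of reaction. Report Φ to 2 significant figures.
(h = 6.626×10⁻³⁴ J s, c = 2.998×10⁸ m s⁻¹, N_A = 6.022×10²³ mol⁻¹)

Φ = 0.023

Product: 1.55×10¹⁸ / 6.022×10²³ = 2.574×10⁻⁶ mol.
Photon energy at 646 nm: hc/λ = (6.626×10⁻³⁴)(2.998×10⁸)/(646×10⁻⁹) = 3.075×10⁻¹⁹ J.
Energy delivered: (44.6 mW)(473.4 s) = 21.11 J.
Photons incident: 21.11 / 3.075×10⁻¹⁹ = 6.865×10¹⁹, i.e. 6.865×10¹⁹/6.022×10²³ = 1.140×10⁻⁴ mol.
Φ = 2.574×10⁻⁶ mol / 1.140×10⁻⁴ mol photons = 0.023.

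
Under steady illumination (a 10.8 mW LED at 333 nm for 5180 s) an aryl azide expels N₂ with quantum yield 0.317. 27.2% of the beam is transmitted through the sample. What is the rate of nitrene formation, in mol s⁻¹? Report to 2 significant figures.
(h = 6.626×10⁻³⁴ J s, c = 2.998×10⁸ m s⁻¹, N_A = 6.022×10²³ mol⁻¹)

Photon energy at 333 nm: hc/λ = (6.626×10⁻³⁴)(2.998×10⁸)/(333×10⁻⁹) = 5.965×10⁻¹⁹ J.
Energy delivered: (10.8 mW)(5180 s) = 55.94 J.
Photons incident: 55.94 / 5.965×10⁻¹⁹ = 9.378×10¹⁹, i.e. 9.378×10¹⁹/6.022×10²³ = 1.557×10⁻⁴ mol.
Fraction absorbed: 1 − 27.2/100 = 0.7280.
Photons absorbed: 0.7280 × 1.557×10⁻⁴ = 1.133×10⁻⁴ mol.
Product formed: 0.317 × 1.133×10⁻⁴ = 3.592×10⁻⁵ mol.
Rate: 3.592×10⁻⁵ / 5180 s = 6.9×10⁻⁹ mol s⁻¹.

6.9×10⁻⁹ mol s⁻¹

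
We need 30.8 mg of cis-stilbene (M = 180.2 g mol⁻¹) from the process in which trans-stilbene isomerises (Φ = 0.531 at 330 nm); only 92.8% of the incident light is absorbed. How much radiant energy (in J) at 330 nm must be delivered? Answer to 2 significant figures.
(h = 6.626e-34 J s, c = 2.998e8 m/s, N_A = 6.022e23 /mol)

Product: 30.8 mg / 180.2 g mol⁻¹ = 1.709e-4 mol.
Photons that must be absorbed: 1.709e-4 / 0.531 = 3.218e-4 mol.
Incident photons needed: 3.218e-4 / 0.928 = 3.468e-4 mol.
Photon energy: hc/λ = 6.020e-19 J; per mole, 3.625e5 J mol⁻¹.
Energy required: 3.468e-4 × 3.625e5 = 130 J.

130 J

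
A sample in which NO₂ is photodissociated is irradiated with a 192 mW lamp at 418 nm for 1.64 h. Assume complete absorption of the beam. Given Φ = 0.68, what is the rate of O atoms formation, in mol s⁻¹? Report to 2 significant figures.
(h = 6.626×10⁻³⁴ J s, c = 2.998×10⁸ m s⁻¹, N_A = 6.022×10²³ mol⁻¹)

Photon energy at 418 nm: hc/λ = (6.626×10⁻³⁴)(2.998×10⁸)/(418×10⁻⁹) = 4.752×10⁻¹⁹ J.
Energy delivered: (192 mW)(5904 s) = 1134 J.
Photons incident: 1134 / 4.752×10⁻¹⁹ = 2.386×10²¹, i.e. 2.386×10²¹/6.022×10²³ = 0.003962 mol.
Product formed: 0.68 × 0.003962 = 0.002694 mol.
Rate: 0.002694 / 5904 s = 4.6×10⁻⁷ mol s⁻¹.

4.6×10⁻⁷ mol s⁻¹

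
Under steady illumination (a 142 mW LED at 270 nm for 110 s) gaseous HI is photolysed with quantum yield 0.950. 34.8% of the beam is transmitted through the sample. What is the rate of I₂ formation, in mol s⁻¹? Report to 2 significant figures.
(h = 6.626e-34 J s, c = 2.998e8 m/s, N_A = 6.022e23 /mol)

2.0e-7 mol s⁻¹

Photon energy at 270 nm: hc/λ = (6.626e-34)(2.998e8)/(270e-9) = 7.357e-19 J.
Energy delivered: (142 mW)(110 s) = 15.62 J.
Photons incident: 15.62 / 7.357e-19 = 2.123e19, i.e. 2.123e19/6.022e23 = 3.525e-5 mol.
Fraction absorbed: 1 − 34.8/100 = 0.6520.
Photons absorbed: 0.6520 × 3.525e-5 = 2.298e-5 mol.
Product formed: 0.950 × 2.298e-5 = 2.183e-5 mol.
Rate: 2.183e-5 / 110 s = 2.0e-7 mol s⁻¹.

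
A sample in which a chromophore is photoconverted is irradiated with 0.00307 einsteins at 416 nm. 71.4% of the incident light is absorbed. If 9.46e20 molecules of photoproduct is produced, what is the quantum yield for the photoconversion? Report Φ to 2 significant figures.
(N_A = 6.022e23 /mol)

Product: 9.46e20 / 6.022e23 = 0.001571 mol.
Photons absorbed: 0.714 × 0.00307 = 0.002192 mol.
Φ = 0.001571 mol / 0.002192 mol photons = 0.72.

Φ = 0.72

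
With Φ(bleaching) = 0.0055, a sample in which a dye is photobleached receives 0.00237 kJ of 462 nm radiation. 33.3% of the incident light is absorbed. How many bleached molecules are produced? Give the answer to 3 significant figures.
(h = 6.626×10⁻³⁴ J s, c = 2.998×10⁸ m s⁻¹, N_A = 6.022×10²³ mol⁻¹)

Photon energy at 462 nm: hc/λ = (6.626×10⁻³⁴)(2.998×10⁸)/(462×10⁻⁹) = 4.300×10⁻¹⁹ J.
Incident energy: 0.00237 kJ = 2.37 J.
Photons incident: 2.37 / 4.300×10⁻¹⁹ = 5.512×10¹⁸, i.e. 5.512×10¹⁸/6.022×10²³ = 9.153×10⁻⁶ mol.
Photons absorbed: 0.333 × 9.153×10⁻⁶ = 3.048×10⁻⁶ mol.
Product: Φ × n_abs = 0.0055 × 3.048×10⁻⁶ = 1.676×10⁻⁸ mol.
As a count: 1.676×10⁻⁸ × 6.022×10²³ = 1.01×10¹⁶.

1.01×10¹⁶ bleached molecules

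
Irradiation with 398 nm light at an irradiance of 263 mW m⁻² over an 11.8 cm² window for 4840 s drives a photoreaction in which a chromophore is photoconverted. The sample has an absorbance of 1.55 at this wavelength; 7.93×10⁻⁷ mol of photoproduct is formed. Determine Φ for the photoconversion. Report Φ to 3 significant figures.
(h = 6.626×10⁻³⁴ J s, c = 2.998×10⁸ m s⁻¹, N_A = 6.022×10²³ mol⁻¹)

Φ = 0.163

Photon energy at 398 nm: hc/λ = (6.626×10⁻³⁴)(2.998×10⁸)/(398×10⁻⁹) = 4.991×10⁻¹⁹ J.
Energy delivered: (263 mW m⁻²)(11.8×10⁻⁴ m²)(4840 s) = 1.502 J.
Photons incident: 1.502 / 4.991×10⁻¹⁹ = 3.009×10¹⁸, i.e. 3.009×10¹⁸/6.022×10²³ = 4.997×10⁻⁶ mol.
Fraction absorbed: 1 − 10^(−1.55) = 0.9718.
Photons absorbed: 0.9718 × 4.997×10⁻⁶ = 4.856×10⁻⁶ mol.
Φ = 7.93×10⁻⁷ mol / 4.856×10⁻⁶ mol photons = 0.163.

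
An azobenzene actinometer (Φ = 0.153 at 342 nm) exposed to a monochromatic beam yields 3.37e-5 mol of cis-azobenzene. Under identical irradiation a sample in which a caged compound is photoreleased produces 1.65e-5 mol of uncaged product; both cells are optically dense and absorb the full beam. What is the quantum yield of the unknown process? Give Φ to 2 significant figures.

Photons absorbed by the actinometer: 3.37e-5 / 0.153 = 2.203e-4 mol.
Φ(unknown) = 1.65e-5 / 2.203e-4 = 0.075.

Φ = 0.075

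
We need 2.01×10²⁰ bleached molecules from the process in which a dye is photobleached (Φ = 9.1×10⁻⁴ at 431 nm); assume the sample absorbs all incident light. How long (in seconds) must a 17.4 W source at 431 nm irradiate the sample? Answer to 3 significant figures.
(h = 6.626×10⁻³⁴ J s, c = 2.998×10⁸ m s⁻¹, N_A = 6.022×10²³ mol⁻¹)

t ≈ 5850 s

Product: 2.01×10²⁰ / 6.022×10²³ = 3.338×10⁻⁴ mol.
Photons that must be absorbed: 3.338×10⁻⁴ / 9.1×10⁻⁴ = 0.3668 mol.
Photon energy: hc/λ = 4.609×10⁻¹⁹ J; per mole, 2.776×10⁵ J mol⁻¹.
Energy required: 0.3668 × 2.776×10⁵ = 1.018×10⁵ J.
Time: 1.018×10⁵ J / 17.4 W = 5850 s.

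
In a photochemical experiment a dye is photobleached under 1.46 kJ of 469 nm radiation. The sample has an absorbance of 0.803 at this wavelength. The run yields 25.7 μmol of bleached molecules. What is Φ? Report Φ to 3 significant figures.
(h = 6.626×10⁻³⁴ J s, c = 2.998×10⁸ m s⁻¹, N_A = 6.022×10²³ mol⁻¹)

Φ = 0.00533

Product: 25.7 μmol = 2.57×10⁻⁵ mol.
Photon energy at 469 nm: hc/λ = (6.626×10⁻³⁴)(2.998×10⁸)/(469×10⁻⁹) = 4.236×10⁻¹⁹ J.
Incident energy: 1.46 kJ = 1460 J.
Photons incident: 1460 / 4.236×10⁻¹⁹ = 3.447×10²¹, i.e. 3.447×10²¹/6.022×10²³ = 0.005724 mol.
Fraction absorbed: 1 − 10^(−0.803) = 0.8426.
Photons absorbed: 0.8426 × 0.005724 = 0.004823 mol.
Φ = 2.57×10⁻⁵ mol / 0.004823 mol photons = 0.00533.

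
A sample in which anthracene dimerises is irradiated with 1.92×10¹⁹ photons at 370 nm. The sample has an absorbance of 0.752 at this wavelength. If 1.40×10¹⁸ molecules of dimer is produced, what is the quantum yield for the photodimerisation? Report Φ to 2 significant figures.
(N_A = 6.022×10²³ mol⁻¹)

Φ = 0.089

Product: 1.40×10¹⁸ / 6.022×10²³ = 2.325×10⁻⁶ mol.
Moles of photons: 1.92×10¹⁹ / 6.022×10²³ = 3.188×10⁻⁵ mol.
Fraction absorbed: 1 − 10^(−0.752) = 0.8230.
Photons absorbed: 0.8230 × 3.188×10⁻⁵ = 2.624×10⁻⁵ mol.
Φ = 2.325×10⁻⁶ mol / 2.624×10⁻⁵ mol photons = 0.089.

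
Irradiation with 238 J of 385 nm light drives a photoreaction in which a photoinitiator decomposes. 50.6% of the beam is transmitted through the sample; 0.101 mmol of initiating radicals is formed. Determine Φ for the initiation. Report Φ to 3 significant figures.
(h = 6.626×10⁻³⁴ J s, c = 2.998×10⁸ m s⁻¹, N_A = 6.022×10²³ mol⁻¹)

Φ = 0.267

Product: 0.101 mmol = 1.01×10⁻⁴ mol.
Photon energy at 385 nm: hc/λ = (6.626×10⁻³⁴)(2.998×10⁸)/(385×10⁻⁹) = 5.160×10⁻¹⁹ J.
Photons incident: 238 / 5.160×10⁻¹⁹ = 4.612×10²⁰, i.e. 4.612×10²⁰/6.022×10²³ = 7.659×10⁻⁴ mol.
Fraction absorbed: 1 − 50.6/100 = 0.4940.
Photons absorbed: 0.4940 × 7.659×10⁻⁴ = 3.784×10⁻⁴ mol.
Φ = 1.01×10⁻⁴ mol / 3.784×10⁻⁴ mol photons = 0.267.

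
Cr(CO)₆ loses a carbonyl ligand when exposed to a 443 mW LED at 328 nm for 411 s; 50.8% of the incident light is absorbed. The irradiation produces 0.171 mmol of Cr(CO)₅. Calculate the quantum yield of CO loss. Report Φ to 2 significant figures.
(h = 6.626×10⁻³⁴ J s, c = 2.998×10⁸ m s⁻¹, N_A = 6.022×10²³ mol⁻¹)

Φ = 0.67

Product: 0.171 mmol = 1.71×10⁻⁴ mol.
Photon energy at 328 nm: hc/λ = (6.626×10⁻³⁴)(2.998×10⁸)/(328×10⁻⁹) = 6.056×10⁻¹⁹ J.
Energy delivered: (443 mW)(411 s) = 182.1 J.
Photons incident: 182.1 / 6.056×10⁻¹⁹ = 3.007×10²⁰, i.e. 3.007×10²⁰/6.022×10²³ = 4.993×10⁻⁴ mol.
Photons absorbed: 0.508 × 4.993×10⁻⁴ = 2.536×10⁻⁴ mol.
Φ = 1.71×10⁻⁴ mol / 2.536×10⁻⁴ mol photons = 0.67.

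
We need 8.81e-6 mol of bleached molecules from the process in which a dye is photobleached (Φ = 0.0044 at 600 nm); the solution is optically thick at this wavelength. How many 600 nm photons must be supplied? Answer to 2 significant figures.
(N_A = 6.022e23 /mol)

1.2e21 photons

Photons that must be absorbed: 8.81e-6 / 0.0044 = 0.002002 mol.
Photon count: 0.002002 × 6.022e23 = 1.2e21.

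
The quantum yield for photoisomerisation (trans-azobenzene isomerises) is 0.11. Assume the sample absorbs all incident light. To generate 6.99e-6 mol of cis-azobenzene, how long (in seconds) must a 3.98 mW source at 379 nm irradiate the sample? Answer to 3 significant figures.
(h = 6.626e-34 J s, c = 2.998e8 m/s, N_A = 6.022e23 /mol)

t ≈ 5040 s

Photons that must be absorbed: 6.99e-6 / 0.11 = 6.355e-5 mol.
Photon energy: hc/λ = 5.241e-19 J; per mole, 3.156e5 J mol⁻¹.
Energy required: 6.355e-5 × 3.156e5 = 20.06 J.
Time: 20.06 J / 0.00398 W = 5040 s.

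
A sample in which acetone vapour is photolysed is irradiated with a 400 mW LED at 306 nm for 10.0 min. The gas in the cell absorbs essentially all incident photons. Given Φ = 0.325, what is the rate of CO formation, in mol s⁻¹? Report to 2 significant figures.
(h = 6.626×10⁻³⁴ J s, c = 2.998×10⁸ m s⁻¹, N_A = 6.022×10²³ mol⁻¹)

3.3×10⁻⁷ mol s⁻¹

Photon energy at 306 nm: hc/λ = (6.626×10⁻³⁴)(2.998×10⁸)/(306×10⁻⁹) = 6.492×10⁻¹⁹ J.
Energy delivered: (400 mW)(600 s) = 240.0 J.
Photons incident: 240.0 / 6.492×10⁻¹⁹ = 3.697×10²⁰, i.e. 3.697×10²⁰/6.022×10²³ = 6.139×10⁻⁴ mol.
Product formed: 0.325 × 6.139×10⁻⁴ = 1.995×10⁻⁴ mol.
Rate: 1.995×10⁻⁴ / 600 s = 3.3×10⁻⁷ mol s⁻¹.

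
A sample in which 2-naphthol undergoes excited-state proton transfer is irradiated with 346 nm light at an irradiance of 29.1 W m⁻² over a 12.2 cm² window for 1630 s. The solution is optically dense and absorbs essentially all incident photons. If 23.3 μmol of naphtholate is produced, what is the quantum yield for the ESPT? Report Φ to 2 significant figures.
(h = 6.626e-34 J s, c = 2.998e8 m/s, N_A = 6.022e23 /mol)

Φ = 0.14

Product: 23.3 μmol = 2.33e-5 mol.
Photon energy at 346 nm: hc/λ = (6.626e-34)(2.998e8)/(346e-9) = 5.741e-19 J.
Energy delivered: (29.1 W m⁻²)(12.2e-4 m²)(1630 s) = 57.87 J.
Photons incident: 57.87 / 5.741e-19 = 1.008e20, i.e. 1.008e20/6.022e23 = 1.674e-4 mol.
Φ = 2.33e-5 mol / 1.674e-4 mol photons = 0.14.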